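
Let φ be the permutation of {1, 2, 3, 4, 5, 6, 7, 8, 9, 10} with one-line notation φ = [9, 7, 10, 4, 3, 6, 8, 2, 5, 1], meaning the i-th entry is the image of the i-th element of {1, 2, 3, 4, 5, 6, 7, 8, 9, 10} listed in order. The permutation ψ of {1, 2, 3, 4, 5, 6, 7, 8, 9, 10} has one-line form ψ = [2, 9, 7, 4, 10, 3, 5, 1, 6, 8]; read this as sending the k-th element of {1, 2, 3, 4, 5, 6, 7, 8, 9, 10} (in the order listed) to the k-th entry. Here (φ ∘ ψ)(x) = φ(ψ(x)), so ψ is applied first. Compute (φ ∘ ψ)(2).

ψ(2) = 9, then φ(9) = 5; composing gives (φ ∘ ψ)(2) = 5.

5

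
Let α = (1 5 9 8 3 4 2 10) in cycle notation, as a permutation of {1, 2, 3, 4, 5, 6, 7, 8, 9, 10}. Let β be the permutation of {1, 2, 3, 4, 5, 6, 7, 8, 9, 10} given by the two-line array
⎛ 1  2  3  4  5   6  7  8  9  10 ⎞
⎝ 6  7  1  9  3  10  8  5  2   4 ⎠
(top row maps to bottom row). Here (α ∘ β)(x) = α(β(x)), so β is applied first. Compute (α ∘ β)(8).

β(8) = 5, then α(5) = 9; composing gives (α ∘ β)(8) = 9.

9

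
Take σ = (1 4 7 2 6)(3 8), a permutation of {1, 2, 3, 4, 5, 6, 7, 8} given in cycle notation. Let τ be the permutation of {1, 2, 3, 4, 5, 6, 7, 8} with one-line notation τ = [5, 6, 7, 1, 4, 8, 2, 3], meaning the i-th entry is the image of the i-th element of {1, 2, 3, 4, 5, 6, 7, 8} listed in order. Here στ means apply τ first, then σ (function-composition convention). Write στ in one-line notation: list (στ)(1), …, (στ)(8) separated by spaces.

5 1 2 4 7 3 6 8

For each element, apply τ then σ: 1 → 5 → 5; 2 → 6 → 1; 3 → 7 → 2; 4 → 1 → 4; 5 → 4 → 7; 6 → 8 → 3; 7 → 2 → 6; 8 → 3 → 8.
Collecting the images, στ = [5 1 2 4 7 3 6 8].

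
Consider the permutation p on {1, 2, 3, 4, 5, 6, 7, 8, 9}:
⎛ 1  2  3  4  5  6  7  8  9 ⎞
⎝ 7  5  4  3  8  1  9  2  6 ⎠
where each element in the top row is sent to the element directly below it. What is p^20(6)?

Tracing 6 → 1 → … returns to 6 after 4 steps, so 6 lies in a 4-cycle (1, 7, 9, 6).
Since the cycle has length 4, p^20 acts on it the same as p^0 (20 mod 4 = 0).
So p^20(6) = 6.

6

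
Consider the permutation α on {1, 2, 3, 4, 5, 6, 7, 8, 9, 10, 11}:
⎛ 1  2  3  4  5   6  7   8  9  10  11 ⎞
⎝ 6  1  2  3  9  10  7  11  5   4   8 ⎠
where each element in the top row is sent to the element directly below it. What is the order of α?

Decomposing into disjoint cycles gives cycle lengths 6, 2, 2, 1.
The order of α is the least common multiple of its cycle lengths: lcm(6, 2, 2) = 6.

6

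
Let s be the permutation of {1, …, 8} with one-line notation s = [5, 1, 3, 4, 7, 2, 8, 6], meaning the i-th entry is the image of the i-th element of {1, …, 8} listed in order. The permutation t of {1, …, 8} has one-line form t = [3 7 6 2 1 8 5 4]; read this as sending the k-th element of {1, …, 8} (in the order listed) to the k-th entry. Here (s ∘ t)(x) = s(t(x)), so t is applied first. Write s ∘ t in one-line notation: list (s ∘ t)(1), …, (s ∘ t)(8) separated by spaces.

3 8 2 1 5 6 7 4

(s ∘ t)(x) = s(t(x)). Computing each image: s(t(1)) = s(3) = 3, s(t(2)) = s(7) = 8, s(t(3)) = s(6) = 2, s(t(4)) = s(2) = 1, s(t(5)) = s(1) = 5, s(t(6)) = s(8) = 6, s(t(7)) = s(5) = 7, s(t(8)) = s(4) = 4.
Hence s ∘ t = [3 8 2 1 5 6 7 4].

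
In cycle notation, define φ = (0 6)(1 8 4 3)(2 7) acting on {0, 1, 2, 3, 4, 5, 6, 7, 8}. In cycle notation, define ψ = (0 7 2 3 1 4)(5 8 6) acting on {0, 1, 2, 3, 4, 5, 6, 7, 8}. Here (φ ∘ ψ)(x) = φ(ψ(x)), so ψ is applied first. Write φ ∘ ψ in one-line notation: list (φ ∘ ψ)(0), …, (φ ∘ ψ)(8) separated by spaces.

2 3 1 8 6 4 5 7 0

Chase each element through ψ then φ: 0 → 7 → 2; 1 → 4 → 3; 2 → 3 → 1; 3 → 1 → 8; 4 → 0 → 6; 5 → 8 → 4; 6 → 5 → 5; 7 → 2 → 7; 8 → 6 → 0.
Collecting the images, φ ∘ ψ = [2 3 1 8 6 4 5 7 0].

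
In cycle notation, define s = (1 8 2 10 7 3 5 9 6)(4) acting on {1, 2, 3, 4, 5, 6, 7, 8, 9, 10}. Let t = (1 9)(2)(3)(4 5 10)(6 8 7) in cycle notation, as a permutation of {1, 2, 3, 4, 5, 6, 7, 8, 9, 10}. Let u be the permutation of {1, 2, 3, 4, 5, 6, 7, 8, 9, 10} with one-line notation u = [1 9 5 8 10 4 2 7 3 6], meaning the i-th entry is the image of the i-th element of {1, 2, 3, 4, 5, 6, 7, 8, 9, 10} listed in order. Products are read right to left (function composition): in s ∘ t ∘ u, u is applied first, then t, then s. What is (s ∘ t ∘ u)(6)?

9

(s ∘ t ∘ u)(6) = s(t(u(6))). u(6) = 4, then t(4) = 5, then s(5) = 9, so the result is 9.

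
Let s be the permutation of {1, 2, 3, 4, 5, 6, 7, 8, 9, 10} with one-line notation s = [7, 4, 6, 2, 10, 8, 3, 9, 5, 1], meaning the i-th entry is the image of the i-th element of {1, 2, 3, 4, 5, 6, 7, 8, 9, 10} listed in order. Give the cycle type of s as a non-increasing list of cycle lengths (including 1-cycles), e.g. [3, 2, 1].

The disjoint cycles are (1 7 3 6 8 9 5 10)(2 4), with lengths 8, 2 in non-increasing order.

[8, 2]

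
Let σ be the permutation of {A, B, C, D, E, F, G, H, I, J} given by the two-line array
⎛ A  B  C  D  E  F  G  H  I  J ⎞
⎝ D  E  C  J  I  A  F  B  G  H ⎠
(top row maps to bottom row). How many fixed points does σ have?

1

The fixed points (elements with σ(x) = x) are {C}, so there is 1.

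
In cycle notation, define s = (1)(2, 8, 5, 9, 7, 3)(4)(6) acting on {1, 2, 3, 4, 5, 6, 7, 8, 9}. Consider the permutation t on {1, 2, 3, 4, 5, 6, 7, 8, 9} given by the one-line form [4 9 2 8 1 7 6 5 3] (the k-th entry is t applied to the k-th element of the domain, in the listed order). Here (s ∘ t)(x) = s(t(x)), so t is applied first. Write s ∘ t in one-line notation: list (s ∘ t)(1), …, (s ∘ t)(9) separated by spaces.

4 7 8 5 1 3 6 9 2

Chase each element through t then s: 1 → 4 → 4; 2 → 9 → 7; 3 → 2 → 8; 4 → 8 → 5; 5 → 1 → 1; 6 → 7 → 3; 7 → 6 → 6; 8 → 5 → 9; 9 → 3 → 2.
Collecting the images, s ∘ t = [4 7 8 5 1 3 6 9 2].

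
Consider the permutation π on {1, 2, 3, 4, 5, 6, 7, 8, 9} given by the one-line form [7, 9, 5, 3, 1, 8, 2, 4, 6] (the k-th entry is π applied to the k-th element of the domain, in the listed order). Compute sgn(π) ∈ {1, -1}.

In disjoint-cycle form the cycle lengths are 9.
A cycle is odd iff its length is even; π has 0 even-length cycles, so sgn(π) = (−1)^0 and π is even.

1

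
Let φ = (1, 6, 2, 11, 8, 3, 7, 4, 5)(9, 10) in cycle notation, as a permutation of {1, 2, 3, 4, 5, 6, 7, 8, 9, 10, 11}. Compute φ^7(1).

4

1 lies in the 9-cycle (1, 6, 2, 11, 8, 3, 7, 4, 5).
Advancing 7 steps from 1: 1 → 6 → 2 → 11 → 8 → 3 → 7 → 4.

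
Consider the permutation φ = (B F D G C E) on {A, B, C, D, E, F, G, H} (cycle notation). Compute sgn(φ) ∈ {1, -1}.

-1

The cycle lengths are 6, 1, 1.
A cycle is odd iff its length is even; φ has 1 even-length cycle, so sgn(φ) = (−1)^1 and φ is odd.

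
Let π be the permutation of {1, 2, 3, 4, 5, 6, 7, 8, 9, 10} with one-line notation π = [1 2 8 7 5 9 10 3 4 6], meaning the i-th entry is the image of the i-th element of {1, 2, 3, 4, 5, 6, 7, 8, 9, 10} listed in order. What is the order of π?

Decomposing into disjoint cycles gives cycle lengths 5, 2, 1, 1, 1.
The order is lcm(5, 2) = 10.

10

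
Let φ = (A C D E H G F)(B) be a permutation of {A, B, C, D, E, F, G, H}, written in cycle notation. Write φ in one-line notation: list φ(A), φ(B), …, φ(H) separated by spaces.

C B D E H A F G

Reading each image from the cycles: A↦C, B↦B, C↦D, D↦E, E↦H, F↦A, G↦F, H↦G.
So the one-line form is C B D E H A F G.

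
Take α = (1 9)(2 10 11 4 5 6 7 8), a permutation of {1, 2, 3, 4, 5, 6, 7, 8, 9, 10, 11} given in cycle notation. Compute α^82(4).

6

4 lies in the 8-cycle (2 10 11 4 5 6 7 8).
On an 8-cycle, α^8 is the identity, so α^82 = α^2 there (82 ≡ 2 mod 8).
Advancing 2 steps from 4: 4 → 5 → 6.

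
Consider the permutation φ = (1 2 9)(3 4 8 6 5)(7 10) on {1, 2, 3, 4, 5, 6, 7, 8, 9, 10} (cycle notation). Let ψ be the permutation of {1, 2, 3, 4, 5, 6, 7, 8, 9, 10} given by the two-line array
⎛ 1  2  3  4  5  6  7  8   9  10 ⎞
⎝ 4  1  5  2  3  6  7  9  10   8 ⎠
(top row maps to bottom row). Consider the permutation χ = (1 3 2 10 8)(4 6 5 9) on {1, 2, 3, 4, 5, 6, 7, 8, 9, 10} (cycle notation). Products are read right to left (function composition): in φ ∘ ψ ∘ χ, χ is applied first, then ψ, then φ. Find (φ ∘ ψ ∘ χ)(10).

1

Chase 10: χ(10) = 8; ψ(8) = 9; φ(9) = 1. Hence (φ ∘ ψ ∘ χ)(10) = 1.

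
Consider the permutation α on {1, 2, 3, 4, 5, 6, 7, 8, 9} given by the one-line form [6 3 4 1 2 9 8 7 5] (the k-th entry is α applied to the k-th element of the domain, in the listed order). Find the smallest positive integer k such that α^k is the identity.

14

Writing α as disjoint cycles, the cycle lengths are 7, 2.
The order is lcm(7, 2) = 14.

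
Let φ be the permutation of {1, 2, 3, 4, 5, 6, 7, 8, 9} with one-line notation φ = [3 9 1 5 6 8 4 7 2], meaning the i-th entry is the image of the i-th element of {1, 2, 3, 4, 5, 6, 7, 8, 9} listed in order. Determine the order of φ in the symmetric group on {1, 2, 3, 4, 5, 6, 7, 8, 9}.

Decomposing into disjoint cycles gives cycle lengths 5, 2, 2.
The order is lcm(5, 2, 2) = 10.

10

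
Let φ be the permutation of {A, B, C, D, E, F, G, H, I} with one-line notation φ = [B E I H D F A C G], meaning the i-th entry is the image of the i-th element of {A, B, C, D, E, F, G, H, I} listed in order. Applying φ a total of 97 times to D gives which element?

Tracing D → H → … returns to D after 8 steps, so D lies in an 8-cycle (A B E D H C I G).
Since the cycle has length 8, φ^97 acts on it the same as φ^1 (97 mod 8 = 1).
Stepping 1 place around the cycle: D → H.

H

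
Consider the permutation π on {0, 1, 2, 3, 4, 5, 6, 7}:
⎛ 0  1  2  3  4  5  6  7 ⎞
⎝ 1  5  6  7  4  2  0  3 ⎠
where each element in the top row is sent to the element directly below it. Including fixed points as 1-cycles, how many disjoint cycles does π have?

The cycle decomposition is (0, 1, 5, 2, 6)(3, 7)(4), which has 3 cycles (counting 1-cycles).

3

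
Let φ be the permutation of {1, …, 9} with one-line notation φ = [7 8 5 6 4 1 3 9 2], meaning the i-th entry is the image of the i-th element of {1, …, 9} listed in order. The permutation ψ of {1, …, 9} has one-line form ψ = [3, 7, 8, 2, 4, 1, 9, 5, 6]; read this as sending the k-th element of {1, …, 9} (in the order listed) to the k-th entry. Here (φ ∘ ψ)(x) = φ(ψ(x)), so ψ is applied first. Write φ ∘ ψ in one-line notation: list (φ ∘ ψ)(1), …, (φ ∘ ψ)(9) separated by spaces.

(φ ∘ ψ)(x) = φ(ψ(x)). Computing each image: φ(ψ(1)) = φ(3) = 5, φ(ψ(2)) = φ(7) = 3, φ(ψ(3)) = φ(8) = 9, φ(ψ(4)) = φ(2) = 8, φ(ψ(5)) = φ(4) = 6, φ(ψ(6)) = φ(1) = 7, φ(ψ(7)) = φ(9) = 2, φ(ψ(8)) = φ(5) = 4, φ(ψ(9)) = φ(6) = 1.
Hence φ ∘ ψ = [5 3 9 8 6 7 2 4 1].

5 3 9 8 6 7 2 4 1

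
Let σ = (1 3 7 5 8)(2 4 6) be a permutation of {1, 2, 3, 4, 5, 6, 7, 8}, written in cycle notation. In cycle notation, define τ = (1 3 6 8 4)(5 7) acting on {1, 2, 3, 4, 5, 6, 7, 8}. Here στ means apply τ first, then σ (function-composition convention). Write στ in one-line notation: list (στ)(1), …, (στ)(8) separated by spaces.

7 4 2 3 5 1 8 6

Chase each element through τ then σ: 1 → 3 → 7; 2 → 2 → 4; 3 → 6 → 2; 4 → 1 → 3; 5 → 7 → 5; 6 → 8 → 1; 7 → 5 → 8; 8 → 4 → 6.
So στ in one-line form is 7 4 2 3 5 1 8 6.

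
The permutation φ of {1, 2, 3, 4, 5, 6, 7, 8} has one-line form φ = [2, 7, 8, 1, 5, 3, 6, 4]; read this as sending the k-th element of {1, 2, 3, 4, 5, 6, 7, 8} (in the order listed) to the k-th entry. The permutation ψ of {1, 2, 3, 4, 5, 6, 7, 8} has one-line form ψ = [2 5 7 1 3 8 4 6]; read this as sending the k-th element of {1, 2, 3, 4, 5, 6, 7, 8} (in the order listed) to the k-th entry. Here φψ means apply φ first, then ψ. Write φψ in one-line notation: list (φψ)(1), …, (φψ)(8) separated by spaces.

(φψ)(x) = ψ(φ(x)). Computing each image: ψ(φ(1)) = ψ(2) = 5, ψ(φ(2)) = ψ(7) = 4, ψ(φ(3)) = ψ(8) = 6, ψ(φ(4)) = ψ(1) = 2, ψ(φ(5)) = ψ(5) = 3, ψ(φ(6)) = ψ(3) = 7, ψ(φ(7)) = ψ(6) = 8, ψ(φ(8)) = ψ(4) = 1.
Hence φψ = [5 4 6 2 3 7 8 1].

5 4 6 2 3 7 8 1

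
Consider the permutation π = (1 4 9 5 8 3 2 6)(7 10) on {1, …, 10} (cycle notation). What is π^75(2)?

4

2 lies in the 8-cycle (1 4 9 5 8 3 2 6).
Powers repeat with period 8 on this cycle, and 75 mod 8 = 3, so π^75(2) = π^3(2).
Stepping 3 places around the cycle: 2 → 6 → 1 → 4.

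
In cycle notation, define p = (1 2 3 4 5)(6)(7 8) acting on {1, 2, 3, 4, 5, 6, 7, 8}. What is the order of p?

The disjoint cycles have lengths 5, 2, 1.
The order of p is the least common multiple of its cycle lengths: lcm(5, 2) = 10.

10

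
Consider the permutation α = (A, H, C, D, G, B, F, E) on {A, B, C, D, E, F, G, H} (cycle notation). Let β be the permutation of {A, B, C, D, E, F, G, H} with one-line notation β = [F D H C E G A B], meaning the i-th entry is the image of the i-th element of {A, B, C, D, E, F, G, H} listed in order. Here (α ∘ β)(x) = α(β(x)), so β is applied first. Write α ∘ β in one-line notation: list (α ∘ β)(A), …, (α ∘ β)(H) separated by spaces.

E G C D A B H F

(α ∘ β)(x) = α(β(x)). Computing each image: α(β(A)) = α(F) = E, α(β(B)) = α(D) = G, α(β(C)) = α(H) = C, α(β(D)) = α(C) = D, α(β(E)) = α(E) = A, α(β(F)) = α(G) = B, α(β(G)) = α(A) = H, α(β(H)) = α(B) = F.
Hence α ∘ β = [E G C D A B H F].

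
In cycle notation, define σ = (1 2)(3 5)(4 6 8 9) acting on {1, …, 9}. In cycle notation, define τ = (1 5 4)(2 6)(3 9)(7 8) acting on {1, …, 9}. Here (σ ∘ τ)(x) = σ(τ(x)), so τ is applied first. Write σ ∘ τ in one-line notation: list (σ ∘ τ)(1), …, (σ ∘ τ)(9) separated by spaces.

3 8 4 2 6 1 9 7 5

Chase each element through τ then σ: 1 → 5 → 3; 2 → 6 → 8; 3 → 9 → 4; 4 → 1 → 2; 5 → 4 → 6; 6 → 2 → 1; 7 → 8 → 9; 8 → 7 → 7; 9 → 3 → 5.
Collecting the images, σ ∘ τ = [3 8 4 2 6 1 9 7 5].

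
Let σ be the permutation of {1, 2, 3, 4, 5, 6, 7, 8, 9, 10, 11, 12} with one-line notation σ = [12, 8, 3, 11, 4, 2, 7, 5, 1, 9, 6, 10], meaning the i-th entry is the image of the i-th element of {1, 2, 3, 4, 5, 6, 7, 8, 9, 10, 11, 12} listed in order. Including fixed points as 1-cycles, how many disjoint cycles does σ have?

The cycle decomposition is (1, 12, 10, 9)(2, 8, 5, 4, 11, 6)(3)(7), which has 4 cycles (counting 1-cycles).

4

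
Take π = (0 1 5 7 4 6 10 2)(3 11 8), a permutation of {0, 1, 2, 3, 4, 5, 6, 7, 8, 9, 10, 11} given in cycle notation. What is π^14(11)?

3

11 lies in the 3-cycle (3 11 8).
Powers repeat with period 3 on this cycle, and 14 mod 3 = 2, so π^14(11) = π^2(11).
Advancing 2 steps from 11: 11 → 8 → 3.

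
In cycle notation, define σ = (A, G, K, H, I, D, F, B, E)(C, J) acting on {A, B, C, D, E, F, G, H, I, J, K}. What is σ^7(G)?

E

G lies in the 9-cycle (A, G, K, H, I, D, F, B, E).
Stepping 7 places around the cycle: G → K → H → I → D → F → B → E.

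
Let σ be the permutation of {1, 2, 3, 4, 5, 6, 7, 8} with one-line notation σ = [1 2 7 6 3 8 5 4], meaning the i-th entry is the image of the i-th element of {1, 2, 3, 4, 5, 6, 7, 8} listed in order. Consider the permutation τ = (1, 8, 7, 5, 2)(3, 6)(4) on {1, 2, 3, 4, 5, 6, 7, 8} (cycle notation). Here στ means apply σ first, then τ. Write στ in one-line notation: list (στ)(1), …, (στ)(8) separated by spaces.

(στ)(x) = τ(σ(x)). Computing each image: τ(σ(1)) = τ(1) = 8, τ(σ(2)) = τ(2) = 1, τ(σ(3)) = τ(7) = 5, τ(σ(4)) = τ(6) = 3, τ(σ(5)) = τ(3) = 6, τ(σ(6)) = τ(8) = 7, τ(σ(7)) = τ(5) = 2, τ(σ(8)) = τ(4) = 4.
Hence στ = [8 1 5 3 6 7 2 4].

8 1 5 3 6 7 2 4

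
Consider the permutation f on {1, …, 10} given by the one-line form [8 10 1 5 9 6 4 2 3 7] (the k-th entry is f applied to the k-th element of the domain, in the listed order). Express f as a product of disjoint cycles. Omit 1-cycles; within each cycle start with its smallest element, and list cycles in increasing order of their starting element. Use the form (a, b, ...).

(1, 8, 2, 10, 7, 4, 5, 9, 3)

From 1: 1 → 8 → 2 → 10 → 7 → 4 → 5 → 9 → 3 → 1, closing the cycle (1, 8, 2, 10, 7, 4, 5, 9, 3).
Repeating from the next unused element and collecting all non-trivial cycles gives (1, 8, 2, 10, 7, 4, 5, 9, 3).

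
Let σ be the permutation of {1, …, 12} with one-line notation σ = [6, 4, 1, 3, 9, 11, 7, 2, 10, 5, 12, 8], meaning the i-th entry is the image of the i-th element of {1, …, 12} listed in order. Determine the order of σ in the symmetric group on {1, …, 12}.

24

Writing σ as disjoint cycles, the cycle lengths are 8, 3, 1.
The order is lcm(8, 3) = 24.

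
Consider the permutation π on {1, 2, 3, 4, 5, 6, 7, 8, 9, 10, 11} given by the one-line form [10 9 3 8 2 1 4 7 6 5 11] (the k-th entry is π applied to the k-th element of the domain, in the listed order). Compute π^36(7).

7

Tracing 7 → 4 → … returns to 7 after 3 steps, so 7 lies in a 3-cycle (4, 8, 7).
Since the cycle has length 3, π^36 acts on it the same as π^0 (36 mod 3 = 0).
So π^36(7) = 7.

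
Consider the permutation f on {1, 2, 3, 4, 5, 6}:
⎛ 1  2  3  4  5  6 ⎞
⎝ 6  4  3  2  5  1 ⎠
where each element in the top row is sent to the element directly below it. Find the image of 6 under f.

The entry below 6 in the array is 1, so f(6) = 1.

1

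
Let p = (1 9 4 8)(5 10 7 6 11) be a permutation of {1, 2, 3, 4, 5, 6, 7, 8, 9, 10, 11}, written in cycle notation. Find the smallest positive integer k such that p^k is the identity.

20

The disjoint cycles have lengths 5, 4, 1, 1.
The order of p is the least common multiple of its cycle lengths: lcm(5, 4) = 20.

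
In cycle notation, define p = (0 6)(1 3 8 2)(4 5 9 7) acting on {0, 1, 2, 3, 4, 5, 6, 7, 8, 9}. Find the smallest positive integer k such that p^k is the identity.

4

The disjoint cycles have lengths 4, 4, 2.
The order of p is the least common multiple of its cycle lengths: lcm(4, 4, 2) = 4.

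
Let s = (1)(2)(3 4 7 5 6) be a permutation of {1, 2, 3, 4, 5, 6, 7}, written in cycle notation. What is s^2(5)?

3

5 lies in the 5-cycle (3 4 7 5 6).
Stepping 2 places around the cycle: 5 → 6 → 3.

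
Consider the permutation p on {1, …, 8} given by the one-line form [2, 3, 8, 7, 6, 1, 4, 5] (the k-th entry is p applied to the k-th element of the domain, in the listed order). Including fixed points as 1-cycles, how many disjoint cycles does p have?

The cycle decomposition is (1, 2, 3, 8, 5, 6)(4, 7), which has 2 cycles (counting 1-cycles).

2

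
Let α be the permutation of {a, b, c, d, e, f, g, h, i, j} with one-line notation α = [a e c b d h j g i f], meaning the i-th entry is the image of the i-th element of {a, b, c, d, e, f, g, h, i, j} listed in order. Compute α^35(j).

Tracing j → f → … returns to j after 4 steps, so j lies in a 4-cycle (f h g j).
Powers repeat with period 4 on this cycle, and 35 mod 4 = 3, so α^35(j) = α^3(j).
Stepping 3 places around the cycle: j → f → h → g.

g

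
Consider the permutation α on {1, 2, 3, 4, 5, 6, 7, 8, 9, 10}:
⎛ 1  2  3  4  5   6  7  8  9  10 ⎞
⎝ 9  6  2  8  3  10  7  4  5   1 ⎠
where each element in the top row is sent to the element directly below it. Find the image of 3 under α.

2

The entry below 3 in the array is 2, so α(3) = 2.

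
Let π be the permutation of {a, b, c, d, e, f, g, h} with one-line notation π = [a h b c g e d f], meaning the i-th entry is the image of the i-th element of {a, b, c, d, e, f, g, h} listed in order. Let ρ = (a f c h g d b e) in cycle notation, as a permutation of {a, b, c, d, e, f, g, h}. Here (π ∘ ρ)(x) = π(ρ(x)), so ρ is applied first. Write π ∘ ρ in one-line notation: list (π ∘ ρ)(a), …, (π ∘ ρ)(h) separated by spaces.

(π ∘ ρ)(x) = π(ρ(x)). Computing each image: π(ρ(a)) = π(f) = e, π(ρ(b)) = π(e) = g, π(ρ(c)) = π(h) = f, π(ρ(d)) = π(b) = h, π(ρ(e)) = π(a) = a, π(ρ(f)) = π(c) = b, π(ρ(g)) = π(d) = c, π(ρ(h)) = π(g) = d.
Hence π ∘ ρ = [e g f h a b c d].

e g f h a b c d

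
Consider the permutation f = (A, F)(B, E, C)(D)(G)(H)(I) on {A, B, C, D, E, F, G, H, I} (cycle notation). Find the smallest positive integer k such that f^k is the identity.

6

The cycle type of f is (3, 2, 1, 1, 1, 1).
The order of f is the least common multiple of its cycle lengths: lcm(3, 2) = 6.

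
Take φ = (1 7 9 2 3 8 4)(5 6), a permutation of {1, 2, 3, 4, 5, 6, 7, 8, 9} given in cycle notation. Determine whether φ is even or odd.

odd

The cycle lengths are 7, 2.
A cycle is odd iff its length is even; φ has 1 even-length cycle, so sgn(φ) = (−1)^1 and φ is odd.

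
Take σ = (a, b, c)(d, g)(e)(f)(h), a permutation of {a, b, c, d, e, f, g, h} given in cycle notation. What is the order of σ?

The cycle type of σ is (3, 2, 1, 1, 1).
The order of σ is the least common multiple of its cycle lengths: lcm(3, 2) = 6.

6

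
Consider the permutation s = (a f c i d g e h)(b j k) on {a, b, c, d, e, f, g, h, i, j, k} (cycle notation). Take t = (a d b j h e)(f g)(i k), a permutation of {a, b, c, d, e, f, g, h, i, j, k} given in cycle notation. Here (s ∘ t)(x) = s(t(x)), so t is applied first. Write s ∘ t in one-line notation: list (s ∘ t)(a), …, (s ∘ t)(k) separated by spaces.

For each element, apply t then s: a → d → g; b → j → k; c → c → i; d → b → j; e → a → f; f → g → e; g → f → c; h → e → h; i → k → b; j → h → a; k → i → d.
So s ∘ t in one-line form is g k i j f e c h b a d.

g k i j f e c h b a d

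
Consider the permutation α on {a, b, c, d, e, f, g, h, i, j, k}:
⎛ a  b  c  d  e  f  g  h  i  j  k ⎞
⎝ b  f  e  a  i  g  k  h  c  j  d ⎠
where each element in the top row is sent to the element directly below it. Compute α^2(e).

Tracing e → i → … returns to e after 3 steps, so e lies in a 3-cycle (c, e, i).
Stepping 2 places around the cycle: e → i → c.

c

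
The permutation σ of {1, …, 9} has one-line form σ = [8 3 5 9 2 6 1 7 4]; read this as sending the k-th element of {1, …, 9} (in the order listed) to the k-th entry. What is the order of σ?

The disjoint-cycle form of σ has cycle lengths 3, 3, 2, 1.
Since disjoint cycles commute, ord(σ) = lcm(3, 3, 2) = 6.

6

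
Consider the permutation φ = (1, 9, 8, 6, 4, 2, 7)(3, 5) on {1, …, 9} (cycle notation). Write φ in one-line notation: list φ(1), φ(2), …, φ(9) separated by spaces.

9 7 5 2 3 4 1 6 8

Reading each image from the cycles: 1↦9, 2↦7, 3↦5, 4↦2, 5↦3, 6↦4, 7↦1, 8↦6, 9↦8.
Listing these in domain order gives 9 7 5 2 3 4 1 6 8.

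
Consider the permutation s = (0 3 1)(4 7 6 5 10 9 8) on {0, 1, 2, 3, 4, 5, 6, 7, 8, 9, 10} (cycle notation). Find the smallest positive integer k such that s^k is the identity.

21

The disjoint cycles have lengths 7, 3, 1.
The order is lcm(7, 3) = 21.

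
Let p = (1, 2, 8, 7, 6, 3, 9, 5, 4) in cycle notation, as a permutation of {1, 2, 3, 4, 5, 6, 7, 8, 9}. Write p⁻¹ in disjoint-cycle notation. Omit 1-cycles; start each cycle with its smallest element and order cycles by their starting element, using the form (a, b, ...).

(1, 4, 5, 9, 3, 6, 7, 8, 2)

The inverse reverses each cycle.
Reversing each cycle of p and rotating so the smallest element leads gives (1, 4, 5, 9, 3, 6, 7, 8, 2).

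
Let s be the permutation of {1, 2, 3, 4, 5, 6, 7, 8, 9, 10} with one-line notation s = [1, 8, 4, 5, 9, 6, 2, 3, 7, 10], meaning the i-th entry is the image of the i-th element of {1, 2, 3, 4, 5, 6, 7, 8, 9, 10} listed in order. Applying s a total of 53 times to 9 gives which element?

3

Tracing 9 → 7 → … returns to 9 after 7 steps, so 9 lies in a 7-cycle (2, 8, 3, 4, 5, 9, 7).
On a 7-cycle, s^7 is the identity, so s^53 = s^4 there (53 ≡ 4 mod 7).
Advancing 4 steps from 9: 9 → 7 → 2 → 8 → 3.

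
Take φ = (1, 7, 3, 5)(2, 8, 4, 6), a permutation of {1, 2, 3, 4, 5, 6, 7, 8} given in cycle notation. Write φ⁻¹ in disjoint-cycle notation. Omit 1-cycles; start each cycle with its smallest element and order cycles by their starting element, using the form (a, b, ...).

(1, 5, 3, 7)(2, 6, 4, 8)

Inverting a permutation written in cycle notation just reverses the order within every cycle.
After reversing and putting each cycle's least element first, φ⁻¹ = (1, 5, 3, 7)(2, 6, 4, 8).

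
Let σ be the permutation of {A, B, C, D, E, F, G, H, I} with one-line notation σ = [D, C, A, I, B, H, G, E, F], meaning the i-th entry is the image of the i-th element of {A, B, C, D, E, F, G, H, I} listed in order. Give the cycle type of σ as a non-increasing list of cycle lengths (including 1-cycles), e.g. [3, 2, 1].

The disjoint cycles are (A, D, I, F, H, E, B, C)(G), with lengths 8, 1 in non-increasing order.

[8, 1]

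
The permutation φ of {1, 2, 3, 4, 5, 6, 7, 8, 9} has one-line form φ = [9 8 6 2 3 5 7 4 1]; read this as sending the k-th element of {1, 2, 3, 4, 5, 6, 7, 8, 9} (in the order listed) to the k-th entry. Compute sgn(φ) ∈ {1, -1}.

In disjoint-cycle form the cycle lengths are 3, 3, 2, 1.
A cycle of length ℓ contributes ℓ−1 transpositions, so φ is a product of 2 + 2 + 1 = 5 transpositions — odd.

-1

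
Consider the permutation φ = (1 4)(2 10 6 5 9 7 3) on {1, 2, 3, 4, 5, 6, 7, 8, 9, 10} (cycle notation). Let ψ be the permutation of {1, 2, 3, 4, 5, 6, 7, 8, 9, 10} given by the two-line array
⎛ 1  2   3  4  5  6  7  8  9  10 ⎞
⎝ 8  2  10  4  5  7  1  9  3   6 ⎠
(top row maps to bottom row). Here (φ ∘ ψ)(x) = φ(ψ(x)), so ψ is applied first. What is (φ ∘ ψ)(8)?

(φ ∘ ψ)(8) = φ(ψ(8)). ψ(8) = 9, then φ(9) = 7. So (φ ∘ ψ)(8) = 7.

7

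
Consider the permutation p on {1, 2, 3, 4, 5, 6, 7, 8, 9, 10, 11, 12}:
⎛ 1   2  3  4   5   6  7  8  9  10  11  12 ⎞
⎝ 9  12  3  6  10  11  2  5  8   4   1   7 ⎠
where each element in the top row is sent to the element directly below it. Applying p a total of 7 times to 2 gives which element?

12

Tracing 2 → 12 → … returns to 2 after 3 steps, so 2 lies in a 3-cycle (2 12 7).
On a 3-cycle, p^3 is the identity, so p^7 = p^1 there (7 ≡ 1 mod 3).
Stepping 1 place around the cycle: 2 → 12.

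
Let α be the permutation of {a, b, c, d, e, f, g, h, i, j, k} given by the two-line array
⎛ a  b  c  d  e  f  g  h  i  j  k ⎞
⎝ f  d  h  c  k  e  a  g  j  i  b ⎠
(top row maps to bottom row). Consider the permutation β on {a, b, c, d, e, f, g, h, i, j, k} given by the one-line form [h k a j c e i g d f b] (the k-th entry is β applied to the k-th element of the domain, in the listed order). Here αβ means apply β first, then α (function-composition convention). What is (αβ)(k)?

β(k) = b, then α(b) = d; composing gives (αβ)(k) = d.

d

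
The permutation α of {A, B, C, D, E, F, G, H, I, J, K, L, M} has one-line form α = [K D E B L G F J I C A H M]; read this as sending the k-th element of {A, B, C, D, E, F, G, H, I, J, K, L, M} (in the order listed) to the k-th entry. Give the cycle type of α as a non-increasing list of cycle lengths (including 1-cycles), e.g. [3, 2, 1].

[5, 2, 2, 2, 1, 1]

The disjoint cycles are (A, K)(B, D)(C, E, L, H, J)(F, G)(I)(M), with lengths 5, 2, 2, 2, 1, 1 in non-increasing order.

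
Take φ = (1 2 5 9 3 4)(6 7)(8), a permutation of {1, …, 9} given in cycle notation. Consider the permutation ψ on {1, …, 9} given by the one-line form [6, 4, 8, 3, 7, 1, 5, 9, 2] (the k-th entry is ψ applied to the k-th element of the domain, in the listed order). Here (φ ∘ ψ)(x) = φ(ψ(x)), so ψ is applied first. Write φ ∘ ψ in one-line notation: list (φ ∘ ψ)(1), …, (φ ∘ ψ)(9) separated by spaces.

7 1 8 4 6 2 9 3 5

(φ ∘ ψ)(x) = φ(ψ(x)). Computing each image: φ(ψ(1)) = φ(6) = 7, φ(ψ(2)) = φ(4) = 1, φ(ψ(3)) = φ(8) = 8, φ(ψ(4)) = φ(3) = 4, φ(ψ(5)) = φ(7) = 6, φ(ψ(6)) = φ(1) = 2, φ(ψ(7)) = φ(5) = 9, φ(ψ(8)) = φ(9) = 3, φ(ψ(9)) = φ(2) = 5.
Hence φ ∘ ψ = [7 1 8 4 6 2 9 3 5].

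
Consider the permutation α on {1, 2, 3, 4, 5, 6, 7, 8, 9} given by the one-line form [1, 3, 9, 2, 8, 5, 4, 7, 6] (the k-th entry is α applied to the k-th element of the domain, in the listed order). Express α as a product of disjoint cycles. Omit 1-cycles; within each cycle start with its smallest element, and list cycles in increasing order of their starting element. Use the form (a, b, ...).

(2, 3, 9, 6, 5, 8, 7, 4)

Iterating α from 2 gives 2 → 3 → 9 → 6 → 5 → 8 → 7 → 4 → 2; that is the 8-cycle (2, 3, 9, 6, 5, 8, 7, 4).
Repeating from the next unused element and collecting all non-trivial cycles gives (2, 3, 9, 6, 5, 8, 7, 4).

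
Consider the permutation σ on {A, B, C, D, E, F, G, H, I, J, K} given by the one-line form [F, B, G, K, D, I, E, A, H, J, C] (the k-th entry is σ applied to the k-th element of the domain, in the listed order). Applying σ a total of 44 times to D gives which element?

E

Tracing D → K → … returns to D after 5 steps, so D lies in a 5-cycle (C, G, E, D, K).
On a 5-cycle, σ^5 is the identity, so σ^44 = σ^4 there (44 ≡ 4 mod 5).
Stepping 4 places around the cycle: D → K → C → G → E.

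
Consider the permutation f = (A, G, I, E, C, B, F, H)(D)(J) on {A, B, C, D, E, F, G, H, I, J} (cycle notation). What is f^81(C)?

B

C lies in the 8-cycle (A, G, I, E, C, B, F, H).
Since the cycle has length 8, f^81 acts on it the same as f^1 (81 mod 8 = 1).
Advancing 1 step from C: C → B.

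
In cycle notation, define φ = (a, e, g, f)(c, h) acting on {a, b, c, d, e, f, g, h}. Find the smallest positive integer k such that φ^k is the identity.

The disjoint cycles have lengths 4, 2, 1, 1.
The order is lcm(4, 2) = 4.

4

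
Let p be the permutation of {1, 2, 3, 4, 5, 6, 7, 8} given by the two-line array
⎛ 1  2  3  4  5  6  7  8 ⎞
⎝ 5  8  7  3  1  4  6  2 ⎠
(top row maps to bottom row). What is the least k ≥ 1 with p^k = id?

Decomposing into disjoint cycles gives cycle lengths 4, 2, 2.
The order of p is the least common multiple of its cycle lengths: lcm(4, 2, 2) = 4.

4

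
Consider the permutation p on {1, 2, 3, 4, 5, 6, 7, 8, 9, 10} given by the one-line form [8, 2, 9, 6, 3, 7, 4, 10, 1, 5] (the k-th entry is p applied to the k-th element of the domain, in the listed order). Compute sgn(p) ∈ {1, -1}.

In disjoint-cycle form the cycle lengths are 6, 3, 1.
A cycle of length ℓ contributes ℓ−1 transpositions, so p is a product of 5 + 2 = 7 transpositions — odd.

-1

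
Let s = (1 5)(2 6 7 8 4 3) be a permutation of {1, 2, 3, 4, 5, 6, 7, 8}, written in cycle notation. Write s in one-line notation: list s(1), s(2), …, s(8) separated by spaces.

Reading each image from the cycles: 1→5, 2→6, 3→2, 4→3, 5→1, 6→7, 7→8, 8→4.
Listing these in domain order gives 5 6 2 3 1 7 8 4.

5 6 2 3 1 7 8 4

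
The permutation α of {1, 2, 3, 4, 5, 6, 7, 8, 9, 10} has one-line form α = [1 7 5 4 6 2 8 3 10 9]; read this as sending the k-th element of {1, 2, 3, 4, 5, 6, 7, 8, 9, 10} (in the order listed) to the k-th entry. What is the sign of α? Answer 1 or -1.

In disjoint-cycle form the cycle lengths are 6, 2, 1, 1.
A cycle is odd iff its length is even; α has 2 even-length cycles, so sgn(α) = (−1)^2 and α is even.

1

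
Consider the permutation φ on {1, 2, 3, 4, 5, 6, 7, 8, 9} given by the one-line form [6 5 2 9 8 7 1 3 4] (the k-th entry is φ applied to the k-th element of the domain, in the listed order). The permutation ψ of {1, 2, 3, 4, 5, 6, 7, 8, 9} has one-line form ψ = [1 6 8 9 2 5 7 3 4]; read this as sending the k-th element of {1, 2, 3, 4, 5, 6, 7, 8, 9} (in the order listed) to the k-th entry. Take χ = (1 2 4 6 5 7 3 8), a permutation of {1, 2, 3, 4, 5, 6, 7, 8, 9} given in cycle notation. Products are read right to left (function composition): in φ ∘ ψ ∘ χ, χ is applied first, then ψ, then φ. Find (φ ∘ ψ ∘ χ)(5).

Chase 5: χ(5) = 7; ψ(7) = 7; φ(7) = 1. Hence (φ ∘ ψ ∘ χ)(5) = 1.

1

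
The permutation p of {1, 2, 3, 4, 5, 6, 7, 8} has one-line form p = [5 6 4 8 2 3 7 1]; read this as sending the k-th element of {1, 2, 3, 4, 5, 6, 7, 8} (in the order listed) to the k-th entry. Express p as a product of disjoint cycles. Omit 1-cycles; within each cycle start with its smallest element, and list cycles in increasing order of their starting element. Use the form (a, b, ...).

(1, 5, 2, 6, 3, 4, 8)

From 1: 1 → 5 → 2 → 6 → 3 → 4 → 8 → 1, closing the cycle (1, 5, 2, 6, 3, 4, 8).
Continuing from each remaining unvisited element yields (1, 5, 2, 6, 3, 4, 8).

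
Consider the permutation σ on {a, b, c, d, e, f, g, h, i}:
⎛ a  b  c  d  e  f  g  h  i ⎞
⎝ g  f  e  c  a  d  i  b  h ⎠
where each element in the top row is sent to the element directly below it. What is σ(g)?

The entry below g in the array is i, so σ(g) = i.

i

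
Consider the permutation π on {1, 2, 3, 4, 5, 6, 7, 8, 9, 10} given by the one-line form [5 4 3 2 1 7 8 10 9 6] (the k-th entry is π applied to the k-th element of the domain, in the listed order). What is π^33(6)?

Tracing 6 → 7 → … returns to 6 after 4 steps, so 6 lies in a 4-cycle (6, 7, 8, 10).
On a 4-cycle, π^4 is the identity, so π^33 = π^1 there (33 ≡ 1 mod 4).
Advancing 1 step from 6: 6 → 7.

7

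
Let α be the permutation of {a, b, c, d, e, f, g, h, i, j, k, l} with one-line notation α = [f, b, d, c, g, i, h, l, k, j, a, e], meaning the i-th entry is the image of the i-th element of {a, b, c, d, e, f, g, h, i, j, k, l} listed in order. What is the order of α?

The disjoint-cycle form of α has cycle lengths 4, 4, 2, 1, 1.
The order is lcm(4, 4, 2) = 4.

4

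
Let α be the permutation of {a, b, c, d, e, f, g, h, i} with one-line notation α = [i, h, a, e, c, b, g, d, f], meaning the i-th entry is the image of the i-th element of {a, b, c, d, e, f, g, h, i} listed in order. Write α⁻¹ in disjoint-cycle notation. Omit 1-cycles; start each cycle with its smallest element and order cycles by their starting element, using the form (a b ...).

The cycle decomposition of α is (a i f b h d e c).
Reversing each cycle (and rotating so the smallest element leads) gives α⁻¹ = (a c e d h b f i).

(a c e d h b f i)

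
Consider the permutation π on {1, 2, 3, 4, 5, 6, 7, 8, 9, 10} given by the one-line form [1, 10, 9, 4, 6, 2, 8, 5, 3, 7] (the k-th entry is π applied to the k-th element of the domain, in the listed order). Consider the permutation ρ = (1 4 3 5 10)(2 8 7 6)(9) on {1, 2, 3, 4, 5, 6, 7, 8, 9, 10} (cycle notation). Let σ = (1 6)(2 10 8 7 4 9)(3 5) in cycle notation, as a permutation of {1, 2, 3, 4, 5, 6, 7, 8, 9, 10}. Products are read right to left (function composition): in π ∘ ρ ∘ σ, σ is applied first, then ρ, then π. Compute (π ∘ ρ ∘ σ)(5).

6

Chase 5: σ(5) = 3; ρ(3) = 5; π(5) = 6. Hence (π ∘ ρ ∘ σ)(5) = 6.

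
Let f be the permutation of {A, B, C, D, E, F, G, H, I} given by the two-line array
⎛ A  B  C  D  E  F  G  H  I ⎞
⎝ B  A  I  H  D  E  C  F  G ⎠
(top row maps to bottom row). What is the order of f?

12

The disjoint-cycle form of f has cycle lengths 4, 3, 2.
Since disjoint cycles commute, ord(f) = lcm(4, 3, 2) = 12.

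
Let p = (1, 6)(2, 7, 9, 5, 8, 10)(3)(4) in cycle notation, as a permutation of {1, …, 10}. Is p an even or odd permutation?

The cycle lengths are 6, 2, 1, 1.
A cycle is odd iff its length is even; p has 2 even-length cycles, so sgn(p) = (−1)^2 and p is even.

even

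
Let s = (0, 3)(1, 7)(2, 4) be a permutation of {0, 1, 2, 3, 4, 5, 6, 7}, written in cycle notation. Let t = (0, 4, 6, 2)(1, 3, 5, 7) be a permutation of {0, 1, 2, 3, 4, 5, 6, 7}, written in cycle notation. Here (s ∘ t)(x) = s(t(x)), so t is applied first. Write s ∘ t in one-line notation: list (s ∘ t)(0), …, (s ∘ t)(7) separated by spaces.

(s ∘ t)(x) = s(t(x)). Computing each image: s(t(0)) = s(4) = 2, s(t(1)) = s(3) = 0, s(t(2)) = s(0) = 3, s(t(3)) = s(5) = 5, s(t(4)) = s(6) = 6, s(t(5)) = s(7) = 1, s(t(6)) = s(2) = 4, s(t(7)) = s(1) = 7.
Hence s ∘ t = [2 0 3 5 6 1 4 7].

2 0 3 5 6 1 4 7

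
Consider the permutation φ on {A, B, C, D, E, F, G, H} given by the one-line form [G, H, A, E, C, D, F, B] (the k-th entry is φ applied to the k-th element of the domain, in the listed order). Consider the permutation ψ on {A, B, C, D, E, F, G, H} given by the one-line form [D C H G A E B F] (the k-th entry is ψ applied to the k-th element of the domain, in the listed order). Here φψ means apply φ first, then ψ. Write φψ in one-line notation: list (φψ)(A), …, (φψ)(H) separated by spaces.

Chase each element through φ then ψ: A → G → B; B → H → F; C → A → D; D → E → A; E → C → H; F → D → G; G → F → E; H → B → C.
Collecting the images, φψ = [B F D A H G E C].

B F D A H G E C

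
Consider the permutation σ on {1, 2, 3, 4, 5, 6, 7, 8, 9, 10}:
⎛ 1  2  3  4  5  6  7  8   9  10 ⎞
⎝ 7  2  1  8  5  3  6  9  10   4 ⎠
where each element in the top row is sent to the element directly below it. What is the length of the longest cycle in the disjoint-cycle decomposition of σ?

Decomposing into disjoint cycles gives (1 7 6 3)(4 8 9 10); the longest has length 4.

4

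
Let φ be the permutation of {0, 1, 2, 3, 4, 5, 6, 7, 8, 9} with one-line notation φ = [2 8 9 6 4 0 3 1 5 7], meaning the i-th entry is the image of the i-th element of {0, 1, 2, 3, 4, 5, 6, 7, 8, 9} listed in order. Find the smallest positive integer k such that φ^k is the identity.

The disjoint-cycle form of φ has cycle lengths 7, 2, 1.
The order of φ is the least common multiple of its cycle lengths: lcm(7, 2) = 14.

14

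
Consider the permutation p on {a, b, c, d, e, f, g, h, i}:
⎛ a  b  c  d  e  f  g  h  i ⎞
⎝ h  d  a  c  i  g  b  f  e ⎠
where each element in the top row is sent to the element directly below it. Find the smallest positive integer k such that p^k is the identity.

14

The disjoint-cycle form of p has cycle lengths 7, 2.
The order of p is the least common multiple of its cycle lengths: lcm(7, 2) = 14.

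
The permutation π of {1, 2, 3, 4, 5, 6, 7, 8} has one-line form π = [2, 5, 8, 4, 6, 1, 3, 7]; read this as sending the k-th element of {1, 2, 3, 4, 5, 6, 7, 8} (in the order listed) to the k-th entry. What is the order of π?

Decomposing into disjoint cycles gives cycle lengths 4, 3, 1.
The order of π is the least common multiple of its cycle lengths: lcm(4, 3) = 12.

12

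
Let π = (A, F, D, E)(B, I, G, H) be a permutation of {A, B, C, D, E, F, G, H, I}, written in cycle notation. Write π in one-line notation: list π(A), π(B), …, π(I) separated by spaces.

Each element maps to the next entry in its cycle (wrapping to the front): A→F, B→I, C→C, D→E, E→A, F→D, G→H, H→B, I→G.
Listing these in domain order gives F I C E A D H B G.

F I C E A D H B G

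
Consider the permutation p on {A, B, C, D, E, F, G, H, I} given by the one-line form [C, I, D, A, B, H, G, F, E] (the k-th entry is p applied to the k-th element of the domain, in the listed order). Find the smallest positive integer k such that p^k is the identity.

6

Writing p as disjoint cycles, the cycle lengths are 3, 3, 2, 1.
The order of p is the least common multiple of its cycle lengths: lcm(3, 3, 2) = 6.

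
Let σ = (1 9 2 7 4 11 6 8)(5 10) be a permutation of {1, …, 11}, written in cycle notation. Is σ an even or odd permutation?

The cycle lengths are 8, 2, 1.
A cycle is odd iff its length is even; σ has 2 even-length cycles, so sgn(σ) = (−1)^2 and σ is even.

even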